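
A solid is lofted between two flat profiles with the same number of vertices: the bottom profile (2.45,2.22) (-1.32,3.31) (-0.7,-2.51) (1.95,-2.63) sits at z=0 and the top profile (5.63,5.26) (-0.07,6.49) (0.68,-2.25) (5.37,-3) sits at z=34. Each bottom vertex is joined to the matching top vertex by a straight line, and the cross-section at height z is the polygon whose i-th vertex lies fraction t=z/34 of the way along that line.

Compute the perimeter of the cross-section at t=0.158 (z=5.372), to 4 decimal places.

Cross-section at t=0.158: each vertex is (1-t)·p0[i] + t·p1[i].
  v1: (1-0.158)·(2.45,2.22) + 0.158·(5.63,5.26) = (2.9524,2.7003)
  v2: (1-0.158)·(-1.32,3.31) + 0.158·(-0.07,6.49) = (-1.1225,3.8124)
  v3: (1-0.158)·(-0.7,-2.51) + 0.158·(0.68,-2.25) = (-0.4820,-2.4689)
  v4: (1-0.158)·(1.95,-2.63) + 0.158·(5.37,-3) = (2.4904,-2.6885)
Perimeter = Σ |v_{i+1} − v_i|:
  edge 1→2: √(-4.0749² + 1.1121²) = 4.2240 (running 4.2240)
  edge 2→3: √(0.6405² + -6.2814²) = 6.3139 (running 10.5379)
  edge 3→4: √(2.9723² + -0.2195²) = 2.9804 (running 13.5183)
  edge 4→1: √(0.4621² + 5.3888²) = 5.4086 (running 18.9269)
Perimeter = 18.9269

Perimeter at t=0.158: 18.9269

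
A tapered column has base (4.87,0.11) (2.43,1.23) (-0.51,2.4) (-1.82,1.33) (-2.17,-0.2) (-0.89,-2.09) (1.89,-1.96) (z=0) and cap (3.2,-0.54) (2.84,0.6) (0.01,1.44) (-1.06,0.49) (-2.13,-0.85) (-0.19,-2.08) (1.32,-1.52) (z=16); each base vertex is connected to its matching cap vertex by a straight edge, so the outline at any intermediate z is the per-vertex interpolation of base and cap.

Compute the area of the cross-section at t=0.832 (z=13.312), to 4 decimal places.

Cross-section at t=0.832: each vertex is (1-t)·p0[i] + t·p1[i].
  v1: (1-0.832)·(4.87,0.11) + 0.832·(3.2,-0.54) = (3.4806,-0.4308)
  v2: (1-0.832)·(2.43,1.23) + 0.832·(2.84,0.6) = (2.7711,0.7058)
  v3: (1-0.832)·(-0.51,2.4) + 0.832·(0.01,1.44) = (-0.0774,1.6013)
  v4: (1-0.832)·(-1.82,1.33) + 0.832·(-1.06,0.49) = (-1.1877,0.6311)
  v5: (1-0.832)·(-2.17,-0.2) + 0.832·(-2.13,-0.85) = (-2.1367,-0.7408)
  v6: (1-0.832)·(-0.89,-2.09) + 0.832·(-0.19,-2.08) = (-0.3076,-2.0817)
  v7: (1-0.832)·(1.89,-1.96) + 0.832·(1.32,-1.52) = (1.4158,-1.5939)
Shoelace sum Σ(x_i·y_{i+1} − x_{i+1}·y_i):
  i=1: 3.4806·0.7058 − 2.7711·-0.4308 = +3.6505 (running +3.6505)
  i=2: 2.7711·1.6013 − -0.0774·0.7058 = +4.4919 (running +8.1425)
  i=3: -0.0774·0.6311 − -1.1877·1.6013 = +1.8530 (running +9.9954)
  i=4: -1.1877·-0.7408 − -2.1367·0.6311 = +2.2284 (running +12.2238)
  i=5: -2.1367·-2.0817 − -0.3076·-0.7408 = +4.2201 (running +16.4439)
  i=6: -0.3076·-1.5939 − 1.4158·-2.0817 = +3.4374 (running +19.8814)
  i=7: 1.4158·-0.4308 − 3.4806·-1.5939 = +4.9378 (running +24.8192)
Area = |Σ|/2 = |24.8192|/2 = 12.4096

Area at t=0.832: 12.4096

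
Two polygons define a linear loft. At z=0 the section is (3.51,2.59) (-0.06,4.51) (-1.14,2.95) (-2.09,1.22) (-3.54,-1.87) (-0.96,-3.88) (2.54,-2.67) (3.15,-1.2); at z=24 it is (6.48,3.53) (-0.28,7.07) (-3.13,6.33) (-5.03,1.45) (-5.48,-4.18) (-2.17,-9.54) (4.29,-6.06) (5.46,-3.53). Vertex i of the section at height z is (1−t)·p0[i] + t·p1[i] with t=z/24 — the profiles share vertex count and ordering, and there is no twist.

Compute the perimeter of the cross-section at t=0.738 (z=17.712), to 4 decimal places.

Perimeter at t=0.738: 39.2270

Cross-section at t=0.738: each vertex is (1-t)·p0[i] + t·p1[i].
  v1: (1-0.738)·(3.51,2.59) + 0.738·(6.48,3.53) = (5.7019,3.2837)
  v2: (1-0.738)·(-0.06,4.51) + 0.738·(-0.28,7.07) = (-0.2224,6.3993)
  v3: (1-0.738)·(-1.14,2.95) + 0.738·(-3.13,6.33) = (-2.6086,5.4444)
  v4: (1-0.738)·(-2.09,1.22) + 0.738·(-5.03,1.45) = (-4.2597,1.3897)
  v5: (1-0.738)·(-3.54,-1.87) + 0.738·(-5.48,-4.18) = (-4.9717,-3.5748)
  v6: (1-0.738)·(-0.96,-3.88) + 0.738·(-2.17,-9.54) = (-1.8530,-8.0571)
  v7: (1-0.738)·(2.54,-2.67) + 0.738·(4.29,-6.06) = (3.8315,-5.1718)
  v8: (1-0.738)·(3.15,-1.2) + 0.738·(5.46,-3.53) = (4.8548,-2.9195)
Perimeter = Σ |v_{i+1} − v_i|:
  edge 1→2: √(-5.9242² + 3.1156²) = 6.6935 (running 6.6935)
  edge 2→3: √(-2.3863² + -0.9548²) = 2.5702 (running 9.2637)
  edge 3→4: √(-1.6511² + -4.0547²) = 4.3780 (running 13.6417)
  edge 4→5: √(-0.7120² + -4.9645²) = 5.0153 (running 18.6570)
  edge 5→6: √(3.1187² + -4.4823²) = 5.4605 (running 24.1176)
  edge 6→7: √(5.6845² + 2.8853²) = 6.3748 (running 30.4924)
  edge 7→8: √(1.0233² + 2.2523²) = 2.4738 (running 32.9662)
  edge 8→1: √(0.8471² + 6.2033²) = 6.2608 (running 39.2270)
Perimeter = 39.2270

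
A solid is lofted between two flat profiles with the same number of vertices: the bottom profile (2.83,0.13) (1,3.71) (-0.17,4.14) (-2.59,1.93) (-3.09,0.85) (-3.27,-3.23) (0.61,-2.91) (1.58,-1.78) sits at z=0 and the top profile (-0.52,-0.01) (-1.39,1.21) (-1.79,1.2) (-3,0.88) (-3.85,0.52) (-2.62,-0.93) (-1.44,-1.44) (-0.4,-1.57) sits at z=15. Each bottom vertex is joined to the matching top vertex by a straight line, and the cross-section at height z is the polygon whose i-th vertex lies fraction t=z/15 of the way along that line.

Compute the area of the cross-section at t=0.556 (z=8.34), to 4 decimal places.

Cross-section at t=0.556: each vertex is (1-t)·p0[i] + t·p1[i].
  v1: (1-0.556)·(2.83,0.13) + 0.556·(-0.52,-0.01) = (0.9674,0.0522)
  v2: (1-0.556)·(1,3.71) + 0.556·(-1.39,1.21) = (-0.3288,2.3200)
  v3: (1-0.556)·(-0.17,4.14) + 0.556·(-1.79,1.2) = (-1.0707,2.5054)
  v4: (1-0.556)·(-2.59,1.93) + 0.556·(-3,0.88) = (-2.8180,1.3462)
  v5: (1-0.556)·(-3.09,0.85) + 0.556·(-3.85,0.52) = (-3.5126,0.6665)
  v6: (1-0.556)·(-3.27,-3.23) + 0.556·(-2.62,-0.93) = (-2.9086,-1.9512)
  v7: (1-0.556)·(0.61,-2.91) + 0.556·(-1.44,-1.44) = (-0.5298,-2.0927)
  v8: (1-0.556)·(1.58,-1.78) + 0.556·(-0.4,-1.57) = (0.4791,-1.6632)
Shoelace sum Σ(x_i·y_{i+1} − x_{i+1}·y_i):
  i=1: 0.9674·2.3200 − -0.3288·0.0522 = +2.2615 (running +2.2615)
  i=2: -0.3288·2.5054 − -1.0707·2.3200 = +1.6602 (running +3.9217)
  i=3: -1.0707·1.3462 − -2.8180·2.5054 = +5.6186 (running +9.5403)
  i=4: -2.8180·0.6665 − -3.5126·1.3462 = +2.8504 (running +12.3907)
  i=5: -3.5126·-1.9512 − -2.9086·0.6665 = +8.7923 (running +21.1831)
  i=6: -2.9086·-2.0927 − -0.5298·-1.9512 = +5.0530 (running +26.2361)
  i=7: -0.5298·-1.6632 − 0.4791·-2.0927 = +1.8838 (running +28.1199)
  i=8: 0.4791·0.0522 − 0.9674·-1.6632 = +1.6340 (running +29.7539)
Area = |Σ|/2 = |29.7539|/2 = 14.8770

Area at t=0.556: 14.8770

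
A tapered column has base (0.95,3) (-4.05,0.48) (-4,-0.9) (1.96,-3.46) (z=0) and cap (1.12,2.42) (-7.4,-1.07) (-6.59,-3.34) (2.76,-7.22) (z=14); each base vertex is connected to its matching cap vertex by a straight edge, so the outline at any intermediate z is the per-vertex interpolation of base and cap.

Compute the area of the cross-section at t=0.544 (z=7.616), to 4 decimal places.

Area at t=0.544: 36.8920

Cross-section at t=0.544: each vertex is (1-t)·p0[i] + t·p1[i].
  v1: (1-0.544)·(0.95,3) + 0.544·(1.12,2.42) = (1.0425,2.6845)
  v2: (1-0.544)·(-4.05,0.48) + 0.544·(-7.4,-1.07) = (-5.8724,-0.3632)
  v3: (1-0.544)·(-4,-0.9) + 0.544·(-6.59,-3.34) = (-5.4090,-2.2274)
  v4: (1-0.544)·(1.96,-3.46) + 0.544·(2.76,-7.22) = (2.3952,-5.5054)
Shoelace sum Σ(x_i·y_{i+1} − x_{i+1}·y_i):
  i=1: 1.0425·-0.3632 − -5.8724·2.6845 = +15.3857 (running +15.3857)
  i=2: -5.8724·-2.2274 − -5.4090·-0.3632 = +11.1154 (running +26.5011)
  i=3: -5.4090·-5.5054 − 2.3952·-2.2274 = +35.1137 (running +61.6148)
  i=4: 2.3952·2.6845 − 1.0425·-5.5054 = +12.1692 (running +73.7840)
Area = |Σ|/2 = |73.7840|/2 = 36.8920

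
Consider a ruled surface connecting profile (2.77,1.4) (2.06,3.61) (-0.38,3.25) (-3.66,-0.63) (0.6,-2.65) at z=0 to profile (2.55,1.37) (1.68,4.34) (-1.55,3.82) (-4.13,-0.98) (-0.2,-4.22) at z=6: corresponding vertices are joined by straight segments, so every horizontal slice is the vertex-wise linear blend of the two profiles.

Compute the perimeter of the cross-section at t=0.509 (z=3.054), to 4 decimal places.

Perimeter at t=0.509: 21.1272

Cross-section at t=0.509: each vertex is (1-t)·p0[i] + t·p1[i].
  v1: (1-0.509)·(2.77,1.4) + 0.509·(2.55,1.37) = (2.6580,1.3847)
  v2: (1-0.509)·(2.06,3.61) + 0.509·(1.68,4.34) = (1.8666,3.9816)
  v3: (1-0.509)·(-0.38,3.25) + 0.509·(-1.55,3.82) = (-0.9755,3.5401)
  v4: (1-0.509)·(-3.66,-0.63) + 0.509·(-4.13,-0.98) = (-3.8992,-0.8081)
  v5: (1-0.509)·(0.6,-2.65) + 0.509·(-0.2,-4.22) = (0.1928,-3.4491)
Perimeter = Σ |v_{i+1} − v_i|:
  edge 1→2: √(-0.7914² + 2.5968²) = 2.7148 (running 2.7148)
  edge 2→3: √(-2.8421² + -0.4414²) = 2.8762 (running 5.5910)
  edge 3→4: √(-2.9237² + -4.3483²) = 5.2398 (running 10.8308)
  edge 4→5: √(4.0920² + -2.6410²) = 4.8703 (running 15.7010)
  edge 5→1: √(2.4652² + 4.8339²) = 5.4262 (running 21.1272)
Perimeter = 21.1272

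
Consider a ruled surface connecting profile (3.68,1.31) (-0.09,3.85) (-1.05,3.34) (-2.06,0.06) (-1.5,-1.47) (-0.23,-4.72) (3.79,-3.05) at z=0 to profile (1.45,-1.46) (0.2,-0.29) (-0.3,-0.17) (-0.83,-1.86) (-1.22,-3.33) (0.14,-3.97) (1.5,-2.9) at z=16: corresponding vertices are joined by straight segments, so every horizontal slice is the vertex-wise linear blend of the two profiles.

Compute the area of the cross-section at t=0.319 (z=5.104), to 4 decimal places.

Area at t=0.319: 23.3638

Cross-section at t=0.319: each vertex is (1-t)·p0[i] + t·p1[i].
  v1: (1-0.319)·(3.68,1.31) + 0.319·(1.45,-1.46) = (2.9686,0.4264)
  v2: (1-0.319)·(-0.09,3.85) + 0.319·(0.2,-0.29) = (0.0025,2.5293)
  v3: (1-0.319)·(-1.05,3.34) + 0.319·(-0.3,-0.17) = (-0.8108,2.2203)
  v4: (1-0.319)·(-2.06,0.06) + 0.319·(-0.83,-1.86) = (-1.6676,-0.5525)
  v5: (1-0.319)·(-1.5,-1.47) + 0.319·(-1.22,-3.33) = (-1.4107,-2.0633)
  v6: (1-0.319)·(-0.23,-4.72) + 0.319·(0.14,-3.97) = (-0.1120,-4.4808)
  v7: (1-0.319)·(3.79,-3.05) + 0.319·(1.5,-2.9) = (3.0595,-3.0021)
Shoelace sum Σ(x_i·y_{i+1} − x_{i+1}·y_i):
  i=1: 2.9686·2.5293 − 0.0025·0.4264 = +7.5076 (running +7.5076)
  i=2: 0.0025·2.2203 − -0.8108·2.5293 = +2.0562 (running +9.5638)
  i=3: -0.8108·-0.5525 − -1.6676·2.2203 = +4.1506 (running +13.7144)
  i=4: -1.6676·-2.0633 − -1.4107·-0.5525 = +2.6615 (running +16.3759)
  i=5: -1.4107·-4.4808 − -0.1120·-2.0633 = +6.0899 (running +22.4658)
  i=6: -0.1120·-3.0021 − 3.0595·-4.4808 = +14.0450 (running +36.5108)
  i=7: 3.0595·0.4264 − 2.9686·-3.0021 = +10.2167 (running +46.7275)
Area = |Σ|/2 = |46.7275|/2 = 23.3638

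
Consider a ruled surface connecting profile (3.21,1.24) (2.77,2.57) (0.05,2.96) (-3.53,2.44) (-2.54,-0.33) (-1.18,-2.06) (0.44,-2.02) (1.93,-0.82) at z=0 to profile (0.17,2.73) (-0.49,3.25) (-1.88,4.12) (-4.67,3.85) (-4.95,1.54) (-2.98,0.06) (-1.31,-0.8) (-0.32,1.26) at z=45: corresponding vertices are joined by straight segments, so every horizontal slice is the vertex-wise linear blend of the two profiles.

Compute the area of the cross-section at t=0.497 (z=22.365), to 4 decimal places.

Area at t=0.497: 20.0478

Cross-section at t=0.497: each vertex is (1-t)·p0[i] + t·p1[i].
  v1: (1-0.497)·(3.21,1.24) + 0.497·(0.17,2.73) = (1.6991,1.9805)
  v2: (1-0.497)·(2.77,2.57) + 0.497·(-0.49,3.25) = (1.1498,2.9080)
  v3: (1-0.497)·(0.05,2.96) + 0.497·(-1.88,4.12) = (-0.9092,3.5365)
  v4: (1-0.497)·(-3.53,2.44) + 0.497·(-4.67,3.85) = (-4.0966,3.1408)
  v5: (1-0.497)·(-2.54,-0.33) + 0.497·(-4.95,1.54) = (-3.7378,0.5994)
  v6: (1-0.497)·(-1.18,-2.06) + 0.497·(-2.98,0.06) = (-2.0746,-1.0064)
  v7: (1-0.497)·(0.44,-2.02) + 0.497·(-1.31,-0.8) = (-0.4298,-1.4137)
  v8: (1-0.497)·(1.93,-0.82) + 0.497·(-0.32,1.26) = (0.8117,0.2138)
Shoelace sum Σ(x_i·y_{i+1} − x_{i+1}·y_i):
  i=1: 1.6991·2.9080 − 1.1498·1.9805 = +2.6638 (running +2.6638)
  i=2: 1.1498·3.5365 − -0.9092·2.9080 = +6.7102 (running +9.3740)
  i=3: -0.9092·3.1408 − -4.0966·3.5365 = +11.6320 (running +21.0060)
  i=4: -4.0966·0.5994 − -3.7378·3.1408 = +9.2840 (running +30.2900)
  i=5: -3.7378·-1.0064 − -2.0746·0.5994 = +5.0050 (running +35.2950)
  i=6: -2.0746·-1.4137 − -0.4298·-1.0064 = +2.5003 (running +37.7953)
  i=7: -0.4298·0.2138 − 0.8117·-1.4137 = +1.0557 (running +38.8510)
  i=8: 0.8117·1.9805 − 1.6991·0.2138 = +1.2445 (running +40.0955)
Area = |Σ|/2 = |40.0955|/2 = 20.0478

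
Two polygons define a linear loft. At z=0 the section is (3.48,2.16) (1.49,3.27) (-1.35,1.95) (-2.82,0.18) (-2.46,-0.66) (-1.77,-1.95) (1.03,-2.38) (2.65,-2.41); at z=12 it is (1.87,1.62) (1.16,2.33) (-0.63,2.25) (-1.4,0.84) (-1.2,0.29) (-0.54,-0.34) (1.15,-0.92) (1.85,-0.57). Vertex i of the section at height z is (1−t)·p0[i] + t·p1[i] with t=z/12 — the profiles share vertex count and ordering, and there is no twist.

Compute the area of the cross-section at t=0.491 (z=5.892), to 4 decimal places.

Cross-section at t=0.491: each vertex is (1-t)·p0[i] + t·p1[i].
  v1: (1-0.491)·(3.48,2.16) + 0.491·(1.87,1.62) = (2.6895,1.8949)
  v2: (1-0.491)·(1.49,3.27) + 0.491·(1.16,2.33) = (1.3280,2.8085)
  v3: (1-0.491)·(-1.35,1.95) + 0.491·(-0.63,2.25) = (-0.9965,2.0973)
  v4: (1-0.491)·(-2.82,0.18) + 0.491·(-1.4,0.84) = (-2.1228,0.5041)
  v5: (1-0.491)·(-2.46,-0.66) + 0.491·(-1.2,0.29) = (-1.8413,-0.1936)
  v6: (1-0.491)·(-1.77,-1.95) + 0.491·(-0.54,-0.34) = (-1.1661,-1.1595)
  v7: (1-0.491)·(1.03,-2.38) + 0.491·(1.15,-0.92) = (1.0889,-1.6631)
  v8: (1-0.491)·(2.65,-2.41) + 0.491·(1.85,-0.57) = (2.2572,-1.5066)
Shoelace sum Σ(x_i·y_{i+1} − x_{i+1}·y_i):
  i=1: 2.6895·2.8085 − 1.3280·1.8949 = +5.0370 (running +5.0370)
  i=2: 1.3280·2.0973 − -0.9965·2.8085 = +5.5837 (running +10.6207)
  i=3: -0.9965·0.5041 − -2.1228·2.0973 = +3.9498 (running +14.5706)
  i=4: -2.1228·-0.1936 − -1.8413·0.5041 = +1.3390 (running +15.9096)
  i=5: -1.8413·-1.1595 − -1.1661·-0.1936 = +1.9093 (running +17.8189)
  i=6: -1.1661·-1.6631 − 1.0889·-1.1595 = +3.2019 (running +21.0208)
  i=7: 1.0889·-1.5066 − 2.2572·-1.6631 = +2.1135 (running +23.1343)
  i=8: 2.2572·1.8949 − 2.6895·-1.5066 = +8.3290 (running +31.4633)
Area = |Σ|/2 = |31.4633|/2 = 15.7316

Area at t=0.491: 15.7316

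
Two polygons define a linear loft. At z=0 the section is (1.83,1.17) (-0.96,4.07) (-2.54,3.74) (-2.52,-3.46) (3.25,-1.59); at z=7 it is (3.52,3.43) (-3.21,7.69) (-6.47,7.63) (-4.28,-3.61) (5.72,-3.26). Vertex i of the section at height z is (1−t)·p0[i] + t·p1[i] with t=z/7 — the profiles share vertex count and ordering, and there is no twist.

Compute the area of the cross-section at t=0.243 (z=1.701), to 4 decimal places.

Area at t=0.243: 40.1937

Cross-section at t=0.243: each vertex is (1-t)·p0[i] + t·p1[i].
  v1: (1-0.243)·(1.83,1.17) + 0.243·(3.52,3.43) = (2.2407,1.7192)
  v2: (1-0.243)·(-0.96,4.07) + 0.243·(-3.21,7.69) = (-1.5068,4.9497)
  v3: (1-0.243)·(-2.54,3.74) + 0.243·(-6.47,7.63) = (-3.4950,4.6853)
  v4: (1-0.243)·(-2.52,-3.46) + 0.243·(-4.28,-3.61) = (-2.9477,-3.4964)
  v5: (1-0.243)·(3.25,-1.59) + 0.243·(5.72,-3.26) = (3.8502,-1.9958)
Shoelace sum Σ(x_i·y_{i+1} − x_{i+1}·y_i):
  i=1: 2.2407·4.9497 − -1.5068·1.7192 = +13.6809 (running +13.6809)
  i=2: -1.5068·4.6853 − -3.4950·4.9497 = +10.2395 (running +23.9204)
  i=3: -3.4950·-3.4964 − -2.9477·4.6853 = +26.0307 (running +49.9511)
  i=4: -2.9477·-1.9958 − 3.8502·-3.4964 = +19.3451 (running +69.2962)
  i=5: 3.8502·1.7192 − 2.2407·-1.9958 = +11.0912 (running +80.3874)
Area = |Σ|/2 = |80.3874|/2 = 40.1937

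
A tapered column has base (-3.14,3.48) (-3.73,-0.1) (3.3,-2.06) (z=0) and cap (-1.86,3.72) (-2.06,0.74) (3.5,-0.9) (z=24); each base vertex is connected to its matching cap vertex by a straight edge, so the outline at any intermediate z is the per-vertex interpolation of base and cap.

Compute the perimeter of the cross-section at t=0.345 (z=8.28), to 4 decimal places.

Perimeter at t=0.345: 18.1892

Cross-section at t=0.345: each vertex is (1-t)·p0[i] + t·p1[i].
  v1: (1-0.345)·(-3.14,3.48) + 0.345·(-1.86,3.72) = (-2.6984,3.5628)
  v2: (1-0.345)·(-3.73,-0.1) + 0.345·(-2.06,0.74) = (-3.1539,0.1898)
  v3: (1-0.345)·(3.3,-2.06) + 0.345·(3.5,-0.9) = (3.3690,-1.6598)
Perimeter = Σ |v_{i+1} − v_i|:
  edge 1→2: √(-0.4554² + -3.3730²) = 3.4036 (running 3.4036)
  edge 2→3: √(6.5229² + -1.8496²) = 6.7800 (running 10.1836)
  edge 3→1: √(-6.0674² + 5.2226²) = 8.0056 (running 18.1892)
Perimeter = 18.1892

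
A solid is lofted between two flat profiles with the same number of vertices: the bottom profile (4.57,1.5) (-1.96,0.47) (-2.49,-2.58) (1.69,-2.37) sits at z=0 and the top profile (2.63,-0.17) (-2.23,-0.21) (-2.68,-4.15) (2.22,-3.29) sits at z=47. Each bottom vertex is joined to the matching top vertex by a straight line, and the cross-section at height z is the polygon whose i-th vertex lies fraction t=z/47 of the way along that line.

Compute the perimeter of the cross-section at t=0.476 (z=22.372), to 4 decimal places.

Cross-section at t=0.476: each vertex is (1-t)·p0[i] + t·p1[i].
  v1: (1-0.476)·(4.57,1.5) + 0.476·(2.63,-0.17) = (3.6466,0.7051)
  v2: (1-0.476)·(-1.96,0.47) + 0.476·(-2.23,-0.21) = (-2.0885,0.1463)
  v3: (1-0.476)·(-2.49,-2.58) + 0.476·(-2.68,-4.15) = (-2.5804,-3.3273)
  v4: (1-0.476)·(1.69,-2.37) + 0.476·(2.22,-3.29) = (1.9423,-2.8079)
Perimeter = Σ |v_{i+1} − v_i|:
  edge 1→2: √(-5.7351² + -0.5588²) = 5.7622 (running 5.7622)
  edge 2→3: √(-0.4919² + -3.4736²) = 3.5083 (running 9.2705)
  edge 3→4: √(4.5227² + 0.5194²) = 4.5524 (running 13.8230)
  edge 4→1: √(1.7043² + 3.5130²) = 3.9046 (running 17.7276)
Perimeter = 17.7276

Perimeter at t=0.476: 17.7276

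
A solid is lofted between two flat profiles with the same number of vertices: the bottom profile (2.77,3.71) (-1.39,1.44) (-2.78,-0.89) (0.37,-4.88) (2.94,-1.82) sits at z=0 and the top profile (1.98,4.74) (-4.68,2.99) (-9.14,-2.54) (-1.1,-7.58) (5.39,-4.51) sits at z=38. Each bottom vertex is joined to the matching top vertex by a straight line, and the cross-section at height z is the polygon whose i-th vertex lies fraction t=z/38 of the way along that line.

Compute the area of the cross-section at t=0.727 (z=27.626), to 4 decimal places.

Cross-section at t=0.727: each vertex is (1-t)·p0[i] + t·p1[i].
  v1: (1-0.727)·(2.77,3.71) + 0.727·(1.98,4.74) = (2.1957,4.4588)
  v2: (1-0.727)·(-1.39,1.44) + 0.727·(-4.68,2.99) = (-3.7818,2.5669)
  v3: (1-0.727)·(-2.78,-0.89) + 0.727·(-9.14,-2.54) = (-7.4037,-2.0896)
  v4: (1-0.727)·(0.37,-4.88) + 0.727·(-1.1,-7.58) = (-0.6987,-6.8429)
  v5: (1-0.727)·(2.94,-1.82) + 0.727·(5.39,-4.51) = (4.7211,-3.7756)
Shoelace sum Σ(x_i·y_{i+1} − x_{i+1}·y_i):
  i=1: 2.1957·2.5669 − -3.7818·4.4588 = +22.4984 (running +22.4984)
  i=2: -3.7818·-2.0896 − -7.4037·2.5669 = +26.9066 (running +49.4050)
  i=3: -7.4037·-6.8429 − -0.6987·-2.0896 = +49.2030 (running +98.6079)
  i=4: -0.6987·-3.7756 − 4.7211·-6.8429 = +34.9444 (running +133.5523)
  i=5: 4.7211·4.4588 − 2.1957·-3.7756 = +29.3407 (running +162.8930)
Area = |Σ|/2 = |162.8930|/2 = 81.4465

Area at t=0.727: 81.4465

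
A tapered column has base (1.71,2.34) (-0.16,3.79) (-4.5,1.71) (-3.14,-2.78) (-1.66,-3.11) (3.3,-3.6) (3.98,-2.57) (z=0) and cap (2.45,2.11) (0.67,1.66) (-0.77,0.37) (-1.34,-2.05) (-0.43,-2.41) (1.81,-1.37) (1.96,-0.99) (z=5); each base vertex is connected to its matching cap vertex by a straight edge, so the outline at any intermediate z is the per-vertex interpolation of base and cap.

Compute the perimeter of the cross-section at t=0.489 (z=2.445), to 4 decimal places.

Cross-section at t=0.489: each vertex is (1-t)·p0[i] + t·p1[i].
  v1: (1-0.489)·(1.71,2.34) + 0.489·(2.45,2.11) = (2.0719,2.2275)
  v2: (1-0.489)·(-0.16,3.79) + 0.489·(0.67,1.66) = (0.2459,2.7484)
  v3: (1-0.489)·(-4.5,1.71) + 0.489·(-0.77,0.37) = (-2.6760,1.0547)
  v4: (1-0.489)·(-3.14,-2.78) + 0.489·(-1.34,-2.05) = (-2.2598,-2.4230)
  v5: (1-0.489)·(-1.66,-3.11) + 0.489·(-0.43,-2.41) = (-1.0585,-2.7677)
  v6: (1-0.489)·(3.3,-3.6) + 0.489·(1.81,-1.37) = (2.5714,-2.5095)
  v7: (1-0.489)·(3.98,-2.57) + 0.489·(1.96,-0.99) = (2.9922,-1.7974)
Perimeter = Σ |v_{i+1} − v_i|:
  edge 1→2: √(-1.8260² + 0.5209²) = 1.8988 (running 1.8988)
  edge 2→3: √(-2.9219² + -1.6937²) = 3.3773 (running 5.2761)
  edge 3→4: √(0.4162² + -3.4778²) = 3.5026 (running 8.7787)
  edge 4→5: √(1.2013² + -0.3447²) = 1.2497 (running 10.0285)
  edge 5→6: √(3.6299² + 0.2582²) = 3.6391 (running 13.6675)
  edge 6→7: √(0.4208² + 0.7122²) = 0.8272 (running 14.4947)
  edge 7→1: √(-0.9204² + 4.0249²) = 4.1288 (running 18.6235)
Perimeter = 18.6235

Perimeter at t=0.489: 18.6235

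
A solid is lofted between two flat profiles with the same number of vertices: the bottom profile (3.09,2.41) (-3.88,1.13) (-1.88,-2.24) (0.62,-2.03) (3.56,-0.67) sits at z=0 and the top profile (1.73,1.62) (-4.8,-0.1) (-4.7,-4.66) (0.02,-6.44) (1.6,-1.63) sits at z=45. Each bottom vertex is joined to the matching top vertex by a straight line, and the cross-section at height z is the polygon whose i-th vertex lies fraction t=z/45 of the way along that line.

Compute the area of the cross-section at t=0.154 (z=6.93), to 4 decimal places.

Cross-section at t=0.154: each vertex is (1-t)·p0[i] + t·p1[i].
  v1: (1-0.154)·(3.09,2.41) + 0.154·(1.73,1.62) = (2.8806,2.2883)
  v2: (1-0.154)·(-3.88,1.13) + 0.154·(-4.8,-0.1) = (-4.0217,0.9406)
  v3: (1-0.154)·(-1.88,-2.24) + 0.154·(-4.7,-4.66) = (-2.3143,-2.6127)
  v4: (1-0.154)·(0.62,-2.03) + 0.154·(0.02,-6.44) = (0.5276,-2.7091)
  v5: (1-0.154)·(3.56,-0.67) + 0.154·(1.6,-1.63) = (3.2582,-0.8178)
Shoelace sum Σ(x_i·y_{i+1} − x_{i+1}·y_i):
  i=1: 2.8806·0.9406 − -4.0217·2.2883 = +11.9124 (running +11.9124)
  i=2: -4.0217·-2.6127 − -2.3143·0.9406 = +12.6841 (running +24.5965)
  i=3: -2.3143·-2.7091 − 0.5276·-2.6127 = +7.6482 (running +32.2447)
  i=4: 0.5276·-0.8178 − 3.2582·-2.7091 = +8.3953 (running +40.6400)
  i=5: 3.2582·2.2883 − 2.8806·-0.8178 = +9.8116 (running +50.4516)
Area = |Σ|/2 = |50.4516|/2 = 25.2258

Area at t=0.154: 25.2258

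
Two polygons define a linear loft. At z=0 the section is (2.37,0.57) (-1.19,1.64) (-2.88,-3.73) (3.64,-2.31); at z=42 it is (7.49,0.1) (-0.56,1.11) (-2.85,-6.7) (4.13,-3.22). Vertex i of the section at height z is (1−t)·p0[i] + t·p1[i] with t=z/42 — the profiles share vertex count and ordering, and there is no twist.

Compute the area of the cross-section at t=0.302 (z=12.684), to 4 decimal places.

Area at t=0.302: 25.8951

Cross-section at t=0.302: each vertex is (1-t)·p0[i] + t·p1[i].
  v1: (1-0.302)·(2.37,0.57) + 0.302·(7.49,0.1) = (3.9162,0.4281)
  v2: (1-0.302)·(-1.19,1.64) + 0.302·(-0.56,1.11) = (-0.9997,1.4799)
  v3: (1-0.302)·(-2.88,-3.73) + 0.302·(-2.85,-6.7) = (-2.8709,-4.6269)
  v4: (1-0.302)·(3.64,-2.31) + 0.302·(4.13,-3.22) = (3.7880,-2.5848)
Shoelace sum Σ(x_i·y_{i+1} − x_{i+1}·y_i):
  i=1: 3.9162·1.4799 − -0.9997·0.4281 = +6.2237 (running +6.2237)
  i=2: -0.9997·-4.6269 − -2.8709·1.4799 = +8.8746 (running +15.0983)
  i=3: -2.8709·-2.5848 − 3.7880·-4.6269 = +24.9476 (running +40.0459)
  i=4: 3.7880·0.4281 − 3.9162·-2.5848 = +11.7443 (running +51.7902)
Area = |Σ|/2 = |51.7902|/2 = 25.8951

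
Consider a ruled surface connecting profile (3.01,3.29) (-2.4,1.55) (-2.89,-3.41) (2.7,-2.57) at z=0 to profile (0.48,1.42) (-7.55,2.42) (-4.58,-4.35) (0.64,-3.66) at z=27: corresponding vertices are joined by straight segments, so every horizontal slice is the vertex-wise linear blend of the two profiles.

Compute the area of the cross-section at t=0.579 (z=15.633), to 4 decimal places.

Cross-section at t=0.579: each vertex is (1-t)·p0[i] + t·p1[i].
  v1: (1-0.579)·(3.01,3.29) + 0.579·(0.48,1.42) = (1.5451,2.2073)
  v2: (1-0.579)·(-2.4,1.55) + 0.579·(-7.55,2.42) = (-5.3818,2.0537)
  v3: (1-0.579)·(-2.89,-3.41) + 0.579·(-4.58,-4.35) = (-3.8685,-3.9543)
  v4: (1-0.579)·(2.7,-2.57) + 0.579·(0.64,-3.66) = (1.5073,-3.2011)
Shoelace sum Σ(x_i·y_{i+1} − x_{i+1}·y_i):
  i=1: 1.5451·2.0537 − -5.3818·2.2073 = +15.0525 (running +15.0525)
  i=2: -5.3818·-3.9543 − -3.8685·2.0537 = +29.2261 (running +44.2786)
  i=3: -3.8685·-3.2011 − 1.5073·-3.9543 = +18.3436 (running +62.6222)
  i=4: 1.5073·2.2073 − 1.5451·-3.2011 = +8.2731 (running +70.8953)
Area = |Σ|/2 = |70.8953|/2 = 35.4476

Area at t=0.579: 35.4476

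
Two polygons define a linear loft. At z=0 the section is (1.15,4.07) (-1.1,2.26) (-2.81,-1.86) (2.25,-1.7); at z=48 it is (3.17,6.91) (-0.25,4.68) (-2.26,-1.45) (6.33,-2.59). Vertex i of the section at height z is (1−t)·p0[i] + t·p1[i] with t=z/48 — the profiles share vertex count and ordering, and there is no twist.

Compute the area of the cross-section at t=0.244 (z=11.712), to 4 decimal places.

Cross-section at t=0.244: each vertex is (1-t)·p0[i] + t·p1[i].
  v1: (1-0.244)·(1.15,4.07) + 0.244·(3.17,6.91) = (1.6429,4.7630)
  v2: (1-0.244)·(-1.1,2.26) + 0.244·(-0.25,4.68) = (-0.8926,2.8505)
  v3: (1-0.244)·(-2.81,-1.86) + 0.244·(-2.26,-1.45) = (-2.6758,-1.7600)
  v4: (1-0.244)·(2.25,-1.7) + 0.244·(6.33,-2.59) = (3.2455,-1.9172)
Shoelace sum Σ(x_i·y_{i+1} − x_{i+1}·y_i):
  i=1: 1.6429·2.8505 − -0.8926·4.7630 = +8.9344 (running +8.9344)
  i=2: -0.8926·-1.7600 − -2.6758·2.8505 = +9.1983 (running +18.1327)
  i=3: -2.6758·-1.9172 − 3.2455·-1.7600 = +10.8419 (running +28.9746)
  i=4: 3.2455·4.7630 − 1.6429·-1.9172 = +18.6079 (running +47.5825)
Area = |Σ|/2 = |47.5825|/2 = 23.7913

Area at t=0.244: 23.7913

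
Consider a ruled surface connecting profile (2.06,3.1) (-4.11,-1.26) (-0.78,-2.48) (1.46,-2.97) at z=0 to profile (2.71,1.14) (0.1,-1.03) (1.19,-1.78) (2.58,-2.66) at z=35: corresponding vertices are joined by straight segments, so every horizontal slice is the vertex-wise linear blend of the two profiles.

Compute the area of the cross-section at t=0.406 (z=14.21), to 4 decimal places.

Cross-section at t=0.406: each vertex is (1-t)·p0[i] + t·p1[i].
  v1: (1-0.406)·(2.06,3.1) + 0.406·(2.71,1.14) = (2.3239,2.3042)
  v2: (1-0.406)·(-4.11,-1.26) + 0.406·(0.1,-1.03) = (-2.4007,-1.1666)
  v3: (1-0.406)·(-0.78,-2.48) + 0.406·(1.19,-1.78) = (0.0198,-2.1958)
  v4: (1-0.406)·(1.46,-2.97) + 0.406·(2.58,-2.66) = (1.9147,-2.8441)
Shoelace sum Σ(x_i·y_{i+1} − x_{i+1}·y_i):
  i=1: 2.3239·-1.1666 − -2.4007·2.3042 = +2.8208 (running +2.8208)
  i=2: -2.4007·-2.1958 − 0.0198·-1.1666 = +5.2947 (running +8.1154)
  i=3: 0.0198·-2.8441 − 1.9147·-2.1958 = +4.1480 (running +12.2634)
  i=4: 1.9147·2.3042 − 2.3239·-2.8441 = +11.0215 (running +23.2849)
Area = |Σ|/2 = |23.2849|/2 = 11.6424

Area at t=0.406: 11.6424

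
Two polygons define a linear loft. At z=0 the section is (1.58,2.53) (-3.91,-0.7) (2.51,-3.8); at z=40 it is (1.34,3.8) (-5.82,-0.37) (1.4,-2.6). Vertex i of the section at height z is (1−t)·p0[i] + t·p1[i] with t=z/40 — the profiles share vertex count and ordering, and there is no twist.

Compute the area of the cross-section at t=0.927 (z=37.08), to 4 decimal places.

Cross-section at t=0.927: each vertex is (1-t)·p0[i] + t·p1[i].
  v1: (1-0.927)·(1.58,2.53) + 0.927·(1.34,3.8) = (1.3575,3.7073)
  v2: (1-0.927)·(-3.91,-0.7) + 0.927·(-5.82,-0.37) = (-5.6806,-0.3941)
  v3: (1-0.927)·(2.51,-3.8) + 0.927·(1.4,-2.6) = (1.4810,-2.6876)
Shoelace sum Σ(x_i·y_{i+1} − x_{i+1}·y_i):
  i=1: 1.3575·-0.3941 − -5.6806·3.7073 = +20.5245 (running +20.5245)
  i=2: -5.6806·-2.6876 − 1.4810·-0.3941 = +15.8508 (running +36.3753)
  i=3: 1.4810·3.7073 − 1.3575·-2.6876 = +9.1391 (running +45.5144)
Area = |Σ|/2 = |45.5144|/2 = 22.7572

Area at t=0.927: 22.7572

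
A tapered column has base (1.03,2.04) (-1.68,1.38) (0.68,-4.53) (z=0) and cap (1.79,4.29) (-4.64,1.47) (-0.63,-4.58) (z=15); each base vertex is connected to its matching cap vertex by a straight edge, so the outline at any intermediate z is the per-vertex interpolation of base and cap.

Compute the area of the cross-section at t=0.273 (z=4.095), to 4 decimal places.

Area at t=0.273: 12.8363

Cross-section at t=0.273: each vertex is (1-t)·p0[i] + t·p1[i].
  v1: (1-0.273)·(1.03,2.04) + 0.273·(1.79,4.29) = (1.2375,2.6543)
  v2: (1-0.273)·(-1.68,1.38) + 0.273·(-4.64,1.47) = (-2.4881,1.4046)
  v3: (1-0.273)·(0.68,-4.53) + 0.273·(-0.63,-4.58) = (0.3224,-4.5436)
Shoelace sum Σ(x_i·y_{i+1} − x_{i+1}·y_i):
  i=1: 1.2375·1.4046 − -2.4881·2.6543 = +8.3421 (running +8.3421)
  i=2: -2.4881·-4.5436 − 0.3224·1.4046 = +10.8522 (running +19.1943)
  i=3: 0.3224·2.6543 − 1.2375·-4.5436 = +6.4783 (running +25.6726)
Area = |Σ|/2 = |25.6726|/2 = 12.8363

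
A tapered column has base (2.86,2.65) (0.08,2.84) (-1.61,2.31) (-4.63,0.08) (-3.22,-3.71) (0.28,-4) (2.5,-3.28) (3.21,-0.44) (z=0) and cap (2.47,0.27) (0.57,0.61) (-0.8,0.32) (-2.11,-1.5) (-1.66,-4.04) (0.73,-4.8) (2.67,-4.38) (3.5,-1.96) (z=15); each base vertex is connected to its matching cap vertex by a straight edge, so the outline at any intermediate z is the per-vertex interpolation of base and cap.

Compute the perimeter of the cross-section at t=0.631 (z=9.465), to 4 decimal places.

Perimeter at t=0.631: 19.9794

Cross-section at t=0.631: each vertex is (1-t)·p0[i] + t·p1[i].
  v1: (1-0.631)·(2.86,2.65) + 0.631·(2.47,0.27) = (2.6139,1.1482)
  v2: (1-0.631)·(0.08,2.84) + 0.631·(0.57,0.61) = (0.3892,1.4329)
  v3: (1-0.631)·(-1.61,2.31) + 0.631·(-0.8,0.32) = (-1.0989,1.0543)
  v4: (1-0.631)·(-4.63,0.08) + 0.631·(-2.11,-1.5) = (-3.0399,-0.9170)
  v5: (1-0.631)·(-3.22,-3.71) + 0.631·(-1.66,-4.04) = (-2.2356,-3.9182)
  v6: (1-0.631)·(0.28,-4) + 0.631·(0.73,-4.8) = (0.5639,-4.5048)
  v7: (1-0.631)·(2.5,-3.28) + 0.631·(2.67,-4.38) = (2.6073,-3.9741)
  v8: (1-0.631)·(3.21,-0.44) + 0.631·(3.5,-1.96) = (3.3930,-1.3991)
Perimeter = Σ |v_{i+1} − v_i|:
  edge 1→2: √(-2.2247² + 0.2846²) = 2.2429 (running 2.2429)
  edge 2→3: √(-1.4881² + -0.3786²) = 1.5355 (running 3.7783)
  edge 3→4: √(-1.9410² + -1.9713²) = 2.7665 (running 6.5448)
  edge 4→5: √(0.8042² + -3.0013²) = 3.1071 (running 9.6520)
  edge 5→6: √(2.7996² + -0.5866²) = 2.8604 (running 12.5123)
  edge 6→7: √(2.0433² + 0.5307²) = 2.1111 (running 14.6234)
  edge 7→8: √(0.7857² + 2.5750²) = 2.6922 (running 17.3156)
  edge 8→1: √(-0.7791² + 2.5473²) = 2.6638 (running 19.9794)
Perimeter = 19.9794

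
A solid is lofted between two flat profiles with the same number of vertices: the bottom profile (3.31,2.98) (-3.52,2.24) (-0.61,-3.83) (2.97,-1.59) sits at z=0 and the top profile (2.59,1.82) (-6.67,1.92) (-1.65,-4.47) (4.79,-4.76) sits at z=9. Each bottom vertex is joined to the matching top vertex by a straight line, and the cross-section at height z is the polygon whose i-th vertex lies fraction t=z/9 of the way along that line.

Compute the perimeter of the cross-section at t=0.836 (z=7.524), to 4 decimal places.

Cross-section at t=0.836: each vertex is (1-t)·p0[i] + t·p1[i].
  v1: (1-0.836)·(3.31,2.98) + 0.836·(2.59,1.82) = (2.7081,2.0102)
  v2: (1-0.836)·(-3.52,2.24) + 0.836·(-6.67,1.92) = (-6.1534,1.9725)
  v3: (1-0.836)·(-0.61,-3.83) + 0.836·(-1.65,-4.47) = (-1.4794,-4.3650)
  v4: (1-0.836)·(2.97,-1.59) + 0.836·(4.79,-4.76) = (4.4915,-4.2401)
Perimeter = Σ |v_{i+1} − v_i|:
  edge 1→2: √(-8.8615² + -0.0378²) = 8.8616 (running 8.8616)
  edge 2→3: √(4.6740² + -6.3375²) = 7.8746 (running 16.7362)
  edge 3→4: √(5.9710² + 0.1249²) = 5.9723 (running 22.7085)
  edge 4→1: √(-1.7834² + 6.2504²) = 6.4998 (running 29.2083)
Perimeter = 29.2083

Perimeter at t=0.836: 29.2083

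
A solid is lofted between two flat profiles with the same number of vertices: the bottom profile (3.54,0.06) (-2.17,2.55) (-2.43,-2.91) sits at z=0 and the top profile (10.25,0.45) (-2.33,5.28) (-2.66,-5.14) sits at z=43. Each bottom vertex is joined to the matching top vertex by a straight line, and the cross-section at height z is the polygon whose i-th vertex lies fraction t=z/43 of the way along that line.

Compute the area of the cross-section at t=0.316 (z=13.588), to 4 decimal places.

Cross-section at t=0.316: each vertex is (1-t)·p0[i] + t·p1[i].
  v1: (1-0.316)·(3.54,0.06) + 0.316·(10.25,0.45) = (5.6604,0.1832)
  v2: (1-0.316)·(-2.17,2.55) + 0.316·(-2.33,5.28) = (-2.2206,3.4127)
  v3: (1-0.316)·(-2.43,-2.91) + 0.316·(-2.66,-5.14) = (-2.5027,-3.6147)
Shoelace sum Σ(x_i·y_{i+1} − x_{i+1}·y_i):
  i=1: 5.6604·3.4127 − -2.2206·0.1832 = +19.7239 (running +19.7239)
  i=2: -2.2206·-3.6147 − -2.5027·3.4127 = +16.5675 (running +36.2914)
  i=3: -2.5027·0.1832 − 5.6604·-3.6147 = +20.0018 (running +56.2932)
Area = |Σ|/2 = |56.2932|/2 = 28.1466

Area at t=0.316: 28.1466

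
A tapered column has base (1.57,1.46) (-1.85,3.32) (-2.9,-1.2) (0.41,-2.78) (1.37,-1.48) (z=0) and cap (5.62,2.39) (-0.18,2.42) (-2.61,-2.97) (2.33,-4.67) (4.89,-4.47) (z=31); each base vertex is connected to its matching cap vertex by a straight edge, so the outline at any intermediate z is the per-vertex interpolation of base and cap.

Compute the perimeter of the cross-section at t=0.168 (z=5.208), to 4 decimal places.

Perimeter at t=0.168: 18.1567

Cross-section at t=0.168: each vertex is (1-t)·p0[i] + t·p1[i].
  v1: (1-0.168)·(1.57,1.46) + 0.168·(5.62,2.39) = (2.2504,1.6162)
  v2: (1-0.168)·(-1.85,3.32) + 0.168·(-0.18,2.42) = (-1.5694,3.1688)
  v3: (1-0.168)·(-2.9,-1.2) + 0.168·(-2.61,-2.97) = (-2.8513,-1.4974)
  v4: (1-0.168)·(0.41,-2.78) + 0.168·(2.33,-4.67) = (0.7326,-3.0975)
  v5: (1-0.168)·(1.37,-1.48) + 0.168·(4.89,-4.47) = (1.9614,-1.9823)
Perimeter = Σ |v_{i+1} − v_i|:
  edge 1→2: √(-3.8198² + 1.5526²) = 4.1233 (running 4.1233)
  edge 2→3: √(-1.2818² + -4.6662²) = 4.8390 (running 8.9623)
  edge 3→4: √(3.5838² + -1.6002²) = 3.9248 (running 12.8872)
  edge 4→5: √(1.2288² + 1.1152²) = 1.6594 (running 14.5466)
  edge 5→1: √(0.2890² + 3.5986²) = 3.6101 (running 18.1567)
Perimeter = 18.1567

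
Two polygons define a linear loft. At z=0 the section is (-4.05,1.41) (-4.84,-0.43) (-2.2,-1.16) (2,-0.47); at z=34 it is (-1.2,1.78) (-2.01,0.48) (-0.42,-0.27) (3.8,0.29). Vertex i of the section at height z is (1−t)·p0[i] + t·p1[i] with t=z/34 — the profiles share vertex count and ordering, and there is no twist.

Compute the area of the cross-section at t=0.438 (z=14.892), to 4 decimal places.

Area at t=0.438: 7.4091

Cross-section at t=0.438: each vertex is (1-t)·p0[i] + t·p1[i].
  v1: (1-0.438)·(-4.05,1.41) + 0.438·(-1.2,1.78) = (-2.8017,1.5721)
  v2: (1-0.438)·(-4.84,-0.43) + 0.438·(-2.01,0.48) = (-3.6005,-0.0314)
  v3: (1-0.438)·(-2.2,-1.16) + 0.438·(-0.42,-0.27) = (-1.4204,-0.7702)
  v4: (1-0.438)·(2,-0.47) + 0.438·(3.8,0.29) = (2.7884,-0.1371)
Shoelace sum Σ(x_i·y_{i+1} − x_{i+1}·y_i):
  i=1: -2.8017·-0.0314 − -3.6005·1.5721 = +5.7482 (running +5.7482)
  i=2: -3.6005·-0.7702 − -1.4204·-0.0314 = +2.7284 (running +8.4765)
  i=3: -1.4204·-0.1371 − 2.7884·-0.7702 = +2.3423 (running +10.8189)
  i=4: 2.7884·1.5721 − -2.8017·-0.1371 = +3.9994 (running +14.8182)
Area = |Σ|/2 = |14.8182|/2 = 7.4091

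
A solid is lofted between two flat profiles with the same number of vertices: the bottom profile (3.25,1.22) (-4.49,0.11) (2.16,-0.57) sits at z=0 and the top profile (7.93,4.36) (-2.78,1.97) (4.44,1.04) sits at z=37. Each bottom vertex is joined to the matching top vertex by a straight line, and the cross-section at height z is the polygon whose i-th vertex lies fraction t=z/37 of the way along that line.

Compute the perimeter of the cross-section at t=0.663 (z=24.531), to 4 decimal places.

Perimeter at t=0.663: 20.8632

Cross-section at t=0.663: each vertex is (1-t)·p0[i] + t·p1[i].
  v1: (1-0.663)·(3.25,1.22) + 0.663·(7.93,4.36) = (6.3528,3.3018)
  v2: (1-0.663)·(-4.49,0.11) + 0.663·(-2.78,1.97) = (-3.3563,1.3432)
  v3: (1-0.663)·(2.16,-0.57) + 0.663·(4.44,1.04) = (3.6716,0.4974)
Perimeter = Σ |v_{i+1} − v_i|:
  edge 1→2: √(-9.7091² + -1.9586²) = 9.9047 (running 9.9047)
  edge 2→3: √(7.0279² + -0.8458²) = 7.0786 (running 16.9833)
  edge 3→1: √(2.6812² + 2.8044²) = 3.8799 (running 20.8632)
Perimeter = 20.8632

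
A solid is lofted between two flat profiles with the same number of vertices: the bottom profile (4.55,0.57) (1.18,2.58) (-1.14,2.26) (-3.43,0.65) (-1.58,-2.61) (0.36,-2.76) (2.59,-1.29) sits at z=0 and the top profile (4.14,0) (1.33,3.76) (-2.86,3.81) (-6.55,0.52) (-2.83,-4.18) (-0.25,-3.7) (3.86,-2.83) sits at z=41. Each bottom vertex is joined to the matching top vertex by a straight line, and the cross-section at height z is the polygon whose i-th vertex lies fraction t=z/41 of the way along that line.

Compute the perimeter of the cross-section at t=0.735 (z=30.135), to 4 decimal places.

Perimeter at t=0.735: 26.7440

Cross-section at t=0.735: each vertex is (1-t)·p0[i] + t·p1[i].
  v1: (1-0.735)·(4.55,0.57) + 0.735·(4.14,0) = (4.2486,0.1510)
  v2: (1-0.735)·(1.18,2.58) + 0.735·(1.33,3.76) = (1.2902,3.4473)
  v3: (1-0.735)·(-1.14,2.26) + 0.735·(-2.86,3.81) = (-2.4042,3.3992)
  v4: (1-0.735)·(-3.43,0.65) + 0.735·(-6.55,0.52) = (-5.7232,0.5544)
  v5: (1-0.735)·(-1.58,-2.61) + 0.735·(-2.83,-4.18) = (-2.4987,-3.7639)
  v6: (1-0.735)·(0.36,-2.76) + 0.735·(-0.25,-3.7) = (-0.0883,-3.4509)
  v7: (1-0.735)·(2.59,-1.29) + 0.735·(3.86,-2.83) = (3.5234,-2.4219)
Perimeter = Σ |v_{i+1} − v_i|:
  edge 1→2: √(-2.9584² + 3.2962²) = 4.4292 (running 4.4292)
  edge 2→3: √(-3.6944² + -0.0480²) = 3.6948 (running 8.1239)
  edge 3→4: √(-3.3190² + -2.8448²) = 4.3713 (running 12.4953)
  edge 4→5: √(3.2244² + -4.3184²) = 5.3894 (running 17.8847)
  edge 5→6: √(2.4104² + 0.3131²) = 2.4306 (running 20.3153)
  edge 6→7: √(3.6118² + 1.0290²) = 3.7555 (running 24.0708)
  edge 7→1: √(0.7252² + 2.5730²) = 2.6732 (running 26.7440)
Perimeter = 26.7440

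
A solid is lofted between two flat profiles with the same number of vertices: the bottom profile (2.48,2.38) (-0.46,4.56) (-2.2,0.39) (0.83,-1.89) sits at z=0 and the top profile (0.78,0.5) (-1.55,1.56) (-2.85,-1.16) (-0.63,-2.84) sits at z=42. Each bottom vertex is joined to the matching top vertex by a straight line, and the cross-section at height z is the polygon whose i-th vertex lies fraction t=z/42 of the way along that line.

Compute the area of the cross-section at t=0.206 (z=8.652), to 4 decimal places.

Cross-section at t=0.206: each vertex is (1-t)·p0[i] + t·p1[i].
  v1: (1-0.206)·(2.48,2.38) + 0.206·(0.78,0.5) = (2.1298,1.9927)
  v2: (1-0.206)·(-0.46,4.56) + 0.206·(-1.55,1.56) = (-0.6845,3.9420)
  v3: (1-0.206)·(-2.2,0.39) + 0.206·(-2.85,-1.16) = (-2.3339,0.0707)
  v4: (1-0.206)·(0.83,-1.89) + 0.206·(-0.63,-2.84) = (0.5292,-2.0857)
Shoelace sum Σ(x_i·y_{i+1} − x_{i+1}·y_i):
  i=1: 2.1298·3.9420 − -0.6845·1.9927 = +9.7598 (running +9.7598)
  i=2: -0.6845·0.0707 − -2.3339·3.9420 = +9.1518 (running +18.9116)
  i=3: -2.3339·-2.0857 − 0.5292·0.0707 = +4.8304 (running +23.7420)
  i=4: 0.5292·1.9927 − 2.1298·-2.0857 = +5.4968 (running +29.2388)
Area = |Σ|/2 = |29.2388|/2 = 14.6194

Area at t=0.206: 14.6194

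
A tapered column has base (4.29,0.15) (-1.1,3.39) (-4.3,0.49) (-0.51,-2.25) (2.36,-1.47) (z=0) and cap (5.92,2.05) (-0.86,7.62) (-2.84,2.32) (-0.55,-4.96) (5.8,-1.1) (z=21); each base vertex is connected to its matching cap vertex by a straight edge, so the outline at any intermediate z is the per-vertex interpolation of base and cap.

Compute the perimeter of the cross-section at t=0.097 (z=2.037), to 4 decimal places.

Cross-section at t=0.097: each vertex is (1-t)·p0[i] + t·p1[i].
  v1: (1-0.097)·(4.29,0.15) + 0.097·(5.92,2.05) = (4.4481,0.3343)
  v2: (1-0.097)·(-1.1,3.39) + 0.097·(-0.86,7.62) = (-1.0767,3.8003)
  v3: (1-0.097)·(-4.3,0.49) + 0.097·(-2.84,2.32) = (-4.1584,0.6675)
  v4: (1-0.097)·(-0.51,-2.25) + 0.097·(-0.55,-4.96) = (-0.5139,-2.5129)
  v5: (1-0.097)·(2.36,-1.47) + 0.097·(5.8,-1.1) = (2.6937,-1.4341)
Perimeter = Σ |v_{i+1} − v_i|:
  edge 1→2: √(-5.5248² + 3.4660²) = 6.5220 (running 6.5220)
  edge 2→3: √(-3.0817² + -3.1328²) = 4.3944 (running 10.9165)
  edge 3→4: √(3.6445² + -3.1804²) = 4.8371 (running 15.7535)
  edge 4→5: √(3.2076² + 1.0788²) = 3.3841 (running 19.1376)
  edge 5→1: √(1.7544² + 1.7684²) = 2.4910 (running 21.6287)
Perimeter = 21.6287

Perimeter at t=0.097: 21.6287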